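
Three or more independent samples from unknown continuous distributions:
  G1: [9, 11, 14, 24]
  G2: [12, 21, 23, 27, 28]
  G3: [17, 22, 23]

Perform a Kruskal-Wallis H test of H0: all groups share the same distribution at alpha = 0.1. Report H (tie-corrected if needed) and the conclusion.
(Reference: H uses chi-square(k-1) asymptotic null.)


Step 1: Combine all N = 12 observations and assign midranks.
sorted (value, group, rank): (9,G1,1), (11,G1,2), (12,G2,3), (14,G1,4), (17,G3,5), (21,G2,6), (22,G3,7), (23,G2,8.5), (23,G3,8.5), (24,G1,10), (27,G2,11), (28,G2,12)
Step 2: Sum ranks within each group.
R_1 = 17 (n_1 = 4)
R_2 = 40.5 (n_2 = 5)
R_3 = 20.5 (n_3 = 3)
Step 3: H = 12/(N(N+1)) * sum(R_i^2/n_i) - 3(N+1)
     = 12/(12*13) * (17^2/4 + 40.5^2/5 + 20.5^2/3) - 3*13
     = 0.076923 * 540.383 - 39
     = 2.567949.
Step 4: Ties present; correction factor C = 1 - 6/(12^3 - 12) = 0.996503. Corrected H = 2.567949 / 0.996503 = 2.576959.
Step 5: Under H0, H ~ chi^2(2); p-value = 0.275690.
Step 6: alpha = 0.1. fail to reject H0.

H = 2.5770, df = 2, p = 0.275690, fail to reject H0.


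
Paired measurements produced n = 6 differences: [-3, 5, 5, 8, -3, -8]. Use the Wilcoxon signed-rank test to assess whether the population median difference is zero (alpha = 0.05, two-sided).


Step 1: Drop any zero differences (none here) and take |d_i|.
|d| = [3, 5, 5, 8, 3, 8]
Step 2: Midrank |d_i| (ties get averaged ranks).
ranks: |3|->1.5, |5|->3.5, |5|->3.5, |8|->5.5, |3|->1.5, |8|->5.5
Step 3: Attach original signs; sum ranks with positive sign and with negative sign.
W+ = 3.5 + 3.5 + 5.5 = 12.5
W- = 1.5 + 1.5 + 5.5 = 8.5
(Check: W+ + W- = 21 should equal n(n+1)/2 = 21.)
Step 4: Test statistic W = min(W+, W-) = 8.5.
Step 5: Ties in |d|, so use the tie-corrected normal approximation.
        E[W] = n(n+1)/4 = 6*7/4 = 10.5.
        Tie groups: |d|=3 (t=2), |d|=5 (t=2), |d|=8 (t=2); sum(t^3 - t) = 18.
        Var[W] = n(n+1)(2n+1)/24 - sum(t^3-t)/48 = 546/24 - 18/48 = 22.375.
        z = (W - E[W]) / sqrt(Var[W]) = (8.5 - 10.5) / 4.7302 = -0.4228.
        Two-sided p = 2*Phi(z) = 0.672432.
Step 6: alpha = 0.05. fail to reject H0.

W+ = 12.5, W- = 8.5, W = min = 8.5, p = 0.672432, fail to reject H0.


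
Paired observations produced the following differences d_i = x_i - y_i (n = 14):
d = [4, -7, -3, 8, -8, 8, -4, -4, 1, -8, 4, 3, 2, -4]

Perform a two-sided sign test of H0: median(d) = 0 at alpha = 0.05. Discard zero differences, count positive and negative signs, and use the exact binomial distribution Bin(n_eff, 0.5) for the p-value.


Step 1: Discard zero differences. Original n = 14; n_eff = number of nonzero differences = 14.
Nonzero differences (with sign): +4, -7, -3, +8, -8, +8, -4, -4, +1, -8, +4, +3, +2, -4
Step 2: Count signs: positive = 7, negative = 7.
Step 3: Under H0: P(positive) = 0.5, so the number of positives S ~ Bin(14, 0.5).
Step 4: Two-sided exact p-value = sum of Bin(14,0.5) probabilities at or below the observed probability = 1.000000.
Step 5: alpha = 0.05. fail to reject H0.

n_eff = 14, pos = 7, neg = 7, p = 1.000000, fail to reject H0.


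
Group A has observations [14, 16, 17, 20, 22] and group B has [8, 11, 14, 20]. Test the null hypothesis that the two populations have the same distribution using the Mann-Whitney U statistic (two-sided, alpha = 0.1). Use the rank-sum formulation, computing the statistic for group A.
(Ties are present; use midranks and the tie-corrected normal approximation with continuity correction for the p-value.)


Step 1: Combine and sort all 9 observations; assign midranks.
sorted (value, group): (8,Y), (11,Y), (14,X), (14,Y), (16,X), (17,X), (20,X), (20,Y), (22,X)
ranks: 8->1, 11->2, 14->3.5, 14->3.5, 16->5, 17->6, 20->7.5, 20->7.5, 22->9
Step 2: Rank sum for X: R1 = 3.5 + 5 + 6 + 7.5 + 9 = 31.
Step 3: U_X = R1 - n1(n1+1)/2 = 31 - 5*6/2 = 31 - 15 = 16.
       U_Y = n1*n2 - U_X = 20 - 16 = 4.
Step 4: Ties are present, so use the tie-corrected normal approximation (with continuity correction) for the p-value.
Step 5: p-value = 0.174277; compare to alpha = 0.1. fail to reject H0.

U_X = 16, p = 0.174277, fail to reject H0 at alpha = 0.1.


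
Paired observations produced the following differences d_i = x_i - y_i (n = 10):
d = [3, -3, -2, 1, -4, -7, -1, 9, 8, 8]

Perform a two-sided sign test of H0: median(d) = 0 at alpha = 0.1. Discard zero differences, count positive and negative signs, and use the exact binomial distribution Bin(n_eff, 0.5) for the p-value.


Step 1: Discard zero differences. Original n = 10; n_eff = number of nonzero differences = 10.
Nonzero differences (with sign): +3, -3, -2, +1, -4, -7, -1, +9, +8, +8
Step 2: Count signs: positive = 5, negative = 5.
Step 3: Under H0: P(positive) = 0.5, so the number of positives S ~ Bin(10, 0.5).
Step 4: Two-sided exact p-value = sum of Bin(10,0.5) probabilities at or below the observed probability = 1.000000.
Step 5: alpha = 0.1. fail to reject H0.

n_eff = 10, pos = 5, neg = 5, p = 1.000000, fail to reject H0.


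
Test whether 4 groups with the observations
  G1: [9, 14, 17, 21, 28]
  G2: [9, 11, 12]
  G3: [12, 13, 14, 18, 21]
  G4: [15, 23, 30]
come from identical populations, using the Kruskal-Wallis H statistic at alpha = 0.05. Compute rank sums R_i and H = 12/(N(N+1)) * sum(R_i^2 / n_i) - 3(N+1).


Step 1: Combine all N = 16 observations and assign midranks.
sorted (value, group, rank): (9,G1,1.5), (9,G2,1.5), (11,G2,3), (12,G2,4.5), (12,G3,4.5), (13,G3,6), (14,G1,7.5), (14,G3,7.5), (15,G4,9), (17,G1,10), (18,G3,11), (21,G1,12.5), (21,G3,12.5), (23,G4,14), (28,G1,15), (30,G4,16)
Step 2: Sum ranks within each group.
R_1 = 46.5 (n_1 = 5)
R_2 = 9 (n_2 = 3)
R_3 = 41.5 (n_3 = 5)
R_4 = 39 (n_4 = 3)
Step 3: H = 12/(N(N+1)) * sum(R_i^2/n_i) - 3(N+1)
     = 12/(16*17) * (46.5^2/5 + 9^2/3 + 41.5^2/5 + 39^2/3) - 3*17
     = 0.044118 * 1310.9 - 51
     = 6.833824.
Step 4: Ties present; correction factor C = 1 - 24/(16^3 - 16) = 0.994118. Corrected H = 6.833824 / 0.994118 = 6.874260.
Step 5: Under H0, H ~ chi^2(3); p-value = 0.076015.
Step 6: alpha = 0.05. fail to reject H0.

H = 6.8743, df = 3, p = 0.076015, fail to reject H0.


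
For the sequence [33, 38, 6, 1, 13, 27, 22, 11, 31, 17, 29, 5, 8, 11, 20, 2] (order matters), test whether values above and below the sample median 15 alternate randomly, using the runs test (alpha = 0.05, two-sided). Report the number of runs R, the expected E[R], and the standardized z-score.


Step 1: Compute median = 15; label A = above, B = below.
Labels in order: AABBBAABAAABBBAB  (n_A = 8, n_B = 8)
Step 2: Count runs R = 8.
Step 3: Under H0 (random ordering), E[R] = 2*n_A*n_B/(n_A+n_B) + 1 = 2*8*8/16 + 1 = 9.0000.
        Var[R] = 2*n_A*n_B*(2*n_A*n_B - n_A - n_B) / ((n_A+n_B)^2 * (n_A+n_B-1)) = 14336/3840 = 3.7333.
        SD[R] = 1.9322.
Step 4: Continuity-corrected z = (R + 0.5 - E[R]) / SD[R] = (8 + 0.5 - 9.0000) / 1.9322 = -0.2588.
Step 5: Two-sided p-value via normal approximation = 2*(1 - Phi(|z|)) = 0.795809.
Step 6: alpha = 0.05. fail to reject H0.

R = 8, z = -0.2588, p = 0.795809, fail to reject H0.


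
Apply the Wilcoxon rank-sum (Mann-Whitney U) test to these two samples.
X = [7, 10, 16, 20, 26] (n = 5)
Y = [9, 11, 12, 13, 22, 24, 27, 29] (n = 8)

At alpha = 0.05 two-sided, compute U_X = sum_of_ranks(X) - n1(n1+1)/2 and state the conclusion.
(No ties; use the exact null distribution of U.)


Step 1: Combine and sort all 13 observations; assign midranks.
sorted (value, group): (7,X), (9,Y), (10,X), (11,Y), (12,Y), (13,Y), (16,X), (20,X), (22,Y), (24,Y), (26,X), (27,Y), (29,Y)
ranks: 7->1, 9->2, 10->3, 11->4, 12->5, 13->6, 16->7, 20->8, 22->9, 24->10, 26->11, 27->12, 29->13
Step 2: Rank sum for X: R1 = 1 + 3 + 7 + 8 + 11 = 30.
Step 3: U_X = R1 - n1(n1+1)/2 = 30 - 5*6/2 = 30 - 15 = 15.
       U_Y = n1*n2 - U_X = 40 - 15 = 25.
Step 4: No ties, so the exact null distribution of U (based on enumerating the C(13,5) = 1287 equally likely rank assignments) gives the two-sided p-value.
Step 5: p-value = 0.523699; compare to alpha = 0.05. fail to reject H0.

U_X = 15, p = 0.523699, fail to reject H0 at alpha = 0.05.


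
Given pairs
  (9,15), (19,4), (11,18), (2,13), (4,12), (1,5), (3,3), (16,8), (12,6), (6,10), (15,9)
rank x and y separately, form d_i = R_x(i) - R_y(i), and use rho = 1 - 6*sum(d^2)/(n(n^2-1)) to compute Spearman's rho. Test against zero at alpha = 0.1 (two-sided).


Step 1: Rank x and y separately (midranks; no ties here).
rank(x): 9->6, 19->11, 11->7, 2->2, 4->4, 1->1, 3->3, 16->10, 12->8, 6->5, 15->9
rank(y): 15->10, 4->2, 18->11, 13->9, 12->8, 5->3, 3->1, 8->5, 6->4, 10->7, 9->6
Step 2: d_i = R_x(i) - R_y(i); compute d_i^2.
  (6-10)^2=16, (11-2)^2=81, (7-11)^2=16, (2-9)^2=49, (4-8)^2=16, (1-3)^2=4, (3-1)^2=4, (10-5)^2=25, (8-4)^2=16, (5-7)^2=4, (9-6)^2=9
sum(d^2) = 240.
Step 3: rho = 1 - 6*240 / (11*(11^2 - 1)) = 1 - 1440/1320 = -0.090909.
Step 4: Under H0, t = rho * sqrt((n-2)/(1-rho^2)) = -0.2739 ~ t(9).
Step 5: Two-sided p-value from the t-distribution with 9 df = 0.790373.
Step 6: alpha = 0.1. fail to reject H0.

rho = -0.0909, p = 0.790373, fail to reject H0 at alpha = 0.1.


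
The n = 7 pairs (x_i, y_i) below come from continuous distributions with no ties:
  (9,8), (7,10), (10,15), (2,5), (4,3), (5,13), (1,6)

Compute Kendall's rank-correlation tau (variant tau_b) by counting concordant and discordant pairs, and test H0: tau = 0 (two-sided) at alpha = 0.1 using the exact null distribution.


Step 1: Enumerate the 21 unordered pairs (i,j) with i<j and classify each by sign(x_j-x_i) * sign(y_j-y_i).
  (1,2):dx=-2,dy=+2->D; (1,3):dx=+1,dy=+7->C; (1,4):dx=-7,dy=-3->C; (1,5):dx=-5,dy=-5->C
  (1,6):dx=-4,dy=+5->D; (1,7):dx=-8,dy=-2->C; (2,3):dx=+3,dy=+5->C; (2,4):dx=-5,dy=-5->C
  (2,5):dx=-3,dy=-7->C; (2,6):dx=-2,dy=+3->D; (2,7):dx=-6,dy=-4->C; (3,4):dx=-8,dy=-10->C
  (3,5):dx=-6,dy=-12->C; (3,6):dx=-5,dy=-2->C; (3,7):dx=-9,dy=-9->C; (4,5):dx=+2,dy=-2->D
  (4,6):dx=+3,dy=+8->C; (4,7):dx=-1,dy=+1->D; (5,6):dx=+1,dy=+10->C; (5,7):dx=-3,dy=+3->D
  (6,7):dx=-4,dy=-7->C
Step 2: C = 15, D = 6, total pairs = 21.
Step 3: tau = (C - D)/(n(n-1)/2) = (15 - 6)/21 = 0.428571.
Step 4: Exact two-sided p-value (enumerate n! = 5040 permutations of y under H0): p = 0.238889.
Step 5: alpha = 0.1. fail to reject H0.

tau_b = 0.4286 (C=15, D=6), p = 0.238889, fail to reject H0.


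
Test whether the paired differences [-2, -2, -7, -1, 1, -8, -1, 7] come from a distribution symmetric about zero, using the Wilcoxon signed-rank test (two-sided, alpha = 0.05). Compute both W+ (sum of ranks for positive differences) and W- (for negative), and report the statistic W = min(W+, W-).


Step 1: Drop any zero differences (none here) and take |d_i|.
|d| = [2, 2, 7, 1, 1, 8, 1, 7]
Step 2: Midrank |d_i| (ties get averaged ranks).
ranks: |2|->4.5, |2|->4.5, |7|->6.5, |1|->2, |1|->2, |8|->8, |1|->2, |7|->6.5
Step 3: Attach original signs; sum ranks with positive sign and with negative sign.
W+ = 2 + 6.5 = 8.5
W- = 4.5 + 4.5 + 6.5 + 2 + 8 + 2 = 27.5
(Check: W+ + W- = 36 should equal n(n+1)/2 = 36.)
Step 4: Test statistic W = min(W+, W-) = 8.5.
Step 5: Ties in |d|, so use the tie-corrected normal approximation.
        E[W] = n(n+1)/4 = 8*9/4 = 18.
        Tie groups: |d|=1 (t=3), |d|=2 (t=2), |d|=7 (t=2); sum(t^3 - t) = 36.
        Var[W] = n(n+1)(2n+1)/24 - sum(t^3-t)/48 = 1224/24 - 36/48 = 50.25.
        z = (W - E[W]) / sqrt(Var[W]) = (8.5 - 18) / 7.0887 = -1.3402.
        Two-sided p = 2*Phi(z) = 0.180194.
Step 6: alpha = 0.05. fail to reject H0.

W+ = 8.5, W- = 27.5, W = min = 8.5, p = 0.180194, fail to reject H0.


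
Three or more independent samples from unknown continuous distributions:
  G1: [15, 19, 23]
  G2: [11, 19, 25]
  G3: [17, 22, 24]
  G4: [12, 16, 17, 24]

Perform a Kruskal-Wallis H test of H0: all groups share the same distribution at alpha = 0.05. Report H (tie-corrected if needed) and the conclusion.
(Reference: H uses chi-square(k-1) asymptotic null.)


Step 1: Combine all N = 13 observations and assign midranks.
sorted (value, group, rank): (11,G2,1), (12,G4,2), (15,G1,3), (16,G4,4), (17,G3,5.5), (17,G4,5.5), (19,G1,7.5), (19,G2,7.5), (22,G3,9), (23,G1,10), (24,G3,11.5), (24,G4,11.5), (25,G2,13)
Step 2: Sum ranks within each group.
R_1 = 20.5 (n_1 = 3)
R_2 = 21.5 (n_2 = 3)
R_3 = 26 (n_3 = 3)
R_4 = 23 (n_4 = 4)
Step 3: H = 12/(N(N+1)) * sum(R_i^2/n_i) - 3(N+1)
     = 12/(13*14) * (20.5^2/3 + 21.5^2/3 + 26^2/3 + 23^2/4) - 3*14
     = 0.065934 * 651.75 - 42
     = 0.972527.
Step 4: Ties present; correction factor C = 1 - 18/(13^3 - 13) = 0.991758. Corrected H = 0.972527 / 0.991758 = 0.980609.
Step 5: Under H0, H ~ chi^2(3); p-value = 0.805944.
Step 6: alpha = 0.05. fail to reject H0.

H = 0.9806, df = 3, p = 0.805944, fail to reject H0.


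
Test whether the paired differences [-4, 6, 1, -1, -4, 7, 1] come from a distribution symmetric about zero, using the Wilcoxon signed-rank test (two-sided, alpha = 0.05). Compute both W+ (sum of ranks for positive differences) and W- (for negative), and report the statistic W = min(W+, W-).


Step 1: Drop any zero differences (none here) and take |d_i|.
|d| = [4, 6, 1, 1, 4, 7, 1]
Step 2: Midrank |d_i| (ties get averaged ranks).
ranks: |4|->4.5, |6|->6, |1|->2, |1|->2, |4|->4.5, |7|->7, |1|->2
Step 3: Attach original signs; sum ranks with positive sign and with negative sign.
W+ = 6 + 2 + 7 + 2 = 17
W- = 4.5 + 2 + 4.5 = 11
(Check: W+ + W- = 28 should equal n(n+1)/2 = 28.)
Step 4: Test statistic W = min(W+, W-) = 11.
Step 5: Ties in |d|, so use the tie-corrected normal approximation.
        E[W] = n(n+1)/4 = 7*8/4 = 14.
        Tie groups: |d|=1 (t=3), |d|=4 (t=2); sum(t^3 - t) = 30.
        Var[W] = n(n+1)(2n+1)/24 - sum(t^3-t)/48 = 840/24 - 30/48 = 34.375.
        z = (W - E[W]) / sqrt(Var[W]) = (11 - 14) / 5.8630 = -0.5117.
        Two-sided p = 2*Phi(z) = 0.608874.
Step 6: alpha = 0.05. fail to reject H0.

W+ = 17, W- = 11, W = min = 11, p = 0.608874, fail to reject H0.


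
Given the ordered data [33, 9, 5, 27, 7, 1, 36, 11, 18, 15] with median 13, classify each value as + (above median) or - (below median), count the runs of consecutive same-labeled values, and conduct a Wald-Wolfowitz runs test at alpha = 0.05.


Step 1: Compute median = 13; label A = above, B = below.
Labels in order: ABBABBABAA  (n_A = 5, n_B = 5)
Step 2: Count runs R = 7.
Step 3: Under H0 (random ordering), E[R] = 2*n_A*n_B/(n_A+n_B) + 1 = 2*5*5/10 + 1 = 6.0000.
        Var[R] = 2*n_A*n_B*(2*n_A*n_B - n_A - n_B) / ((n_A+n_B)^2 * (n_A+n_B-1)) = 2000/900 = 2.2222.
        SD[R] = 1.4907.
Step 4: Continuity-corrected z = (R - 0.5 - E[R]) / SD[R] = (7 - 0.5 - 6.0000) / 1.4907 = 0.3354.
Step 5: Two-sided p-value via normal approximation = 2*(1 - Phi(|z|)) = 0.737316.
Step 6: alpha = 0.05. fail to reject H0.

R = 7, z = 0.3354, p = 0.737316, fail to reject H0.


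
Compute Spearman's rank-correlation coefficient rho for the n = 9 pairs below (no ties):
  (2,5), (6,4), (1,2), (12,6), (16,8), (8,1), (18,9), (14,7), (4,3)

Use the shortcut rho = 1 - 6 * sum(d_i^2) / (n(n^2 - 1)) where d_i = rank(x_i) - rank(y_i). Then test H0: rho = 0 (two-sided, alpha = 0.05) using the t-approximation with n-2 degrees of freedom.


Step 1: Rank x and y separately (midranks; no ties here).
rank(x): 2->2, 6->4, 1->1, 12->6, 16->8, 8->5, 18->9, 14->7, 4->3
rank(y): 5->5, 4->4, 2->2, 6->6, 8->8, 1->1, 9->9, 7->7, 3->3
Step 2: d_i = R_x(i) - R_y(i); compute d_i^2.
  (2-5)^2=9, (4-4)^2=0, (1-2)^2=1, (6-6)^2=0, (8-8)^2=0, (5-1)^2=16, (9-9)^2=0, (7-7)^2=0, (3-3)^2=0
sum(d^2) = 26.
Step 3: rho = 1 - 6*26 / (9*(9^2 - 1)) = 1 - 156/720 = 0.783333.
Step 4: Under H0, t = rho * sqrt((n-2)/(1-rho^2)) = 3.3341 ~ t(7).
Step 5: Two-sided p-value from the t-distribution with 7 df = 0.012520.
Step 6: alpha = 0.05. reject H0.

rho = 0.7833, p = 0.012520, reject H0 at alpha = 0.05.


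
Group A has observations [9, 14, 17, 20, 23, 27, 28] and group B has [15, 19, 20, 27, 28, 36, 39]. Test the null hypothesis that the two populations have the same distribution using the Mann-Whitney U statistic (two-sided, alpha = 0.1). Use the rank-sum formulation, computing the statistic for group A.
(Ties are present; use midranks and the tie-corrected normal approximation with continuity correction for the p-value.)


Step 1: Combine and sort all 14 observations; assign midranks.
sorted (value, group): (9,X), (14,X), (15,Y), (17,X), (19,Y), (20,X), (20,Y), (23,X), (27,X), (27,Y), (28,X), (28,Y), (36,Y), (39,Y)
ranks: 9->1, 14->2, 15->3, 17->4, 19->5, 20->6.5, 20->6.5, 23->8, 27->9.5, 27->9.5, 28->11.5, 28->11.5, 36->13, 39->14
Step 2: Rank sum for X: R1 = 1 + 2 + 4 + 6.5 + 8 + 9.5 + 11.5 = 42.5.
Step 3: U_X = R1 - n1(n1+1)/2 = 42.5 - 7*8/2 = 42.5 - 28 = 14.5.
       U_Y = n1*n2 - U_X = 49 - 14.5 = 34.5.
Step 4: Ties are present, so use the tie-corrected normal approximation (with continuity correction) for the p-value.
Step 5: p-value = 0.223267; compare to alpha = 0.1. fail to reject H0.

U_X = 14.5, p = 0.223267, fail to reject H0 at alpha = 0.1.


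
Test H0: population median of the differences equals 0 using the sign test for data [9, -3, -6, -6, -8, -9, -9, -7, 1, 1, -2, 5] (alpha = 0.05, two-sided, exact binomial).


Step 1: Discard zero differences. Original n = 12; n_eff = number of nonzero differences = 12.
Nonzero differences (with sign): +9, -3, -6, -6, -8, -9, -9, -7, +1, +1, -2, +5
Step 2: Count signs: positive = 4, negative = 8.
Step 3: Under H0: P(positive) = 0.5, so the number of positives S ~ Bin(12, 0.5).
Step 4: Two-sided exact p-value = sum of Bin(12,0.5) probabilities at or below the observed probability = 0.387695.
Step 5: alpha = 0.05. fail to reject H0.

n_eff = 12, pos = 4, neg = 8, p = 0.387695, fail to reject H0.


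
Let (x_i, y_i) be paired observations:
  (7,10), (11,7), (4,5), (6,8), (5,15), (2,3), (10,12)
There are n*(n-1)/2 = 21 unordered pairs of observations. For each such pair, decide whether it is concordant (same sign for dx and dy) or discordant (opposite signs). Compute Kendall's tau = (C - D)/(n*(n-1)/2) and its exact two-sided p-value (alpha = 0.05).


Step 1: Enumerate the 21 unordered pairs (i,j) with i<j and classify each by sign(x_j-x_i) * sign(y_j-y_i).
  (1,2):dx=+4,dy=-3->D; (1,3):dx=-3,dy=-5->C; (1,4):dx=-1,dy=-2->C; (1,5):dx=-2,dy=+5->D
  (1,6):dx=-5,dy=-7->C; (1,7):dx=+3,dy=+2->C; (2,3):dx=-7,dy=-2->C; (2,4):dx=-5,dy=+1->D
  (2,5):dx=-6,dy=+8->D; (2,6):dx=-9,dy=-4->C; (2,7):dx=-1,dy=+5->D; (3,4):dx=+2,dy=+3->C
  (3,5):dx=+1,dy=+10->C; (3,6):dx=-2,dy=-2->C; (3,7):dx=+6,dy=+7->C; (4,5):dx=-1,dy=+7->D
  (4,6):dx=-4,dy=-5->C; (4,7):dx=+4,dy=+4->C; (5,6):dx=-3,dy=-12->C; (5,7):dx=+5,dy=-3->D
  (6,7):dx=+8,dy=+9->C
Step 2: C = 14, D = 7, total pairs = 21.
Step 3: tau = (C - D)/(n(n-1)/2) = (14 - 7)/21 = 0.333333.
Step 4: Exact two-sided p-value (enumerate n! = 5040 permutations of y under H0): p = 0.381349.
Step 5: alpha = 0.05. fail to reject H0.

tau_b = 0.3333 (C=14, D=7), p = 0.381349, fail to reject H0.


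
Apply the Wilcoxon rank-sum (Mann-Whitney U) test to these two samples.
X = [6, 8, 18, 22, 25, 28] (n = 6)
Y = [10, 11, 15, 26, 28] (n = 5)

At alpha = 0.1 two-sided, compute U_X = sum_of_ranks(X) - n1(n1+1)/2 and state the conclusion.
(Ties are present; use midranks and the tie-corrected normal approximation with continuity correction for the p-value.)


Step 1: Combine and sort all 11 observations; assign midranks.
sorted (value, group): (6,X), (8,X), (10,Y), (11,Y), (15,Y), (18,X), (22,X), (25,X), (26,Y), (28,X), (28,Y)
ranks: 6->1, 8->2, 10->3, 11->4, 15->5, 18->6, 22->7, 25->8, 26->9, 28->10.5, 28->10.5
Step 2: Rank sum for X: R1 = 1 + 2 + 6 + 7 + 8 + 10.5 = 34.5.
Step 3: U_X = R1 - n1(n1+1)/2 = 34.5 - 6*7/2 = 34.5 - 21 = 13.5.
       U_Y = n1*n2 - U_X = 30 - 13.5 = 16.5.
Step 4: Ties are present, so use the tie-corrected normal approximation (with continuity correction) for the p-value.
Step 5: p-value = 0.854805; compare to alpha = 0.1. fail to reject H0.

U_X = 13.5, p = 0.854805, fail to reject H0 at alpha = 0.1.


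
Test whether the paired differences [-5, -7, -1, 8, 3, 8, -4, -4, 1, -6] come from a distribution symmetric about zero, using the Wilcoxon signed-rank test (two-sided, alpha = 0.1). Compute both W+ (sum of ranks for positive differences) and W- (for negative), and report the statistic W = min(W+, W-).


Step 1: Drop any zero differences (none here) and take |d_i|.
|d| = [5, 7, 1, 8, 3, 8, 4, 4, 1, 6]
Step 2: Midrank |d_i| (ties get averaged ranks).
ranks: |5|->6, |7|->8, |1|->1.5, |8|->9.5, |3|->3, |8|->9.5, |4|->4.5, |4|->4.5, |1|->1.5, |6|->7
Step 3: Attach original signs; sum ranks with positive sign and with negative sign.
W+ = 9.5 + 3 + 9.5 + 1.5 = 23.5
W- = 6 + 8 + 1.5 + 4.5 + 4.5 + 7 = 31.5
(Check: W+ + W- = 55 should equal n(n+1)/2 = 55.)
Step 4: Test statistic W = min(W+, W-) = 23.5.
Step 5: Ties in |d|, so use the tie-corrected normal approximation.
        E[W] = n(n+1)/4 = 10*11/4 = 27.5.
        Tie groups: |d|=1 (t=2), |d|=4 (t=2), |d|=8 (t=2); sum(t^3 - t) = 18.
        Var[W] = n(n+1)(2n+1)/24 - sum(t^3-t)/48 = 2310/24 - 18/48 = 95.875.
        z = (W - E[W]) / sqrt(Var[W]) = (23.5 - 27.5) / 9.7916 = -0.4085.
        Two-sided p = 2*Phi(z) = 0.682896.
Step 6: alpha = 0.1. fail to reject H0.

W+ = 23.5, W- = 31.5, W = min = 23.5, p = 0.682896, fail to reject H0.


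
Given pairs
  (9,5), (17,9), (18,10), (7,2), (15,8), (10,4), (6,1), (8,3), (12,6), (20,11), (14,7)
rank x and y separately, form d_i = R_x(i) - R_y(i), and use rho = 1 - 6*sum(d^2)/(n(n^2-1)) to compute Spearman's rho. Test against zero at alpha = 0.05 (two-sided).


Step 1: Rank x and y separately (midranks; no ties here).
rank(x): 9->4, 17->9, 18->10, 7->2, 15->8, 10->5, 6->1, 8->3, 12->6, 20->11, 14->7
rank(y): 5->5, 9->9, 10->10, 2->2, 8->8, 4->4, 1->1, 3->3, 6->6, 11->11, 7->7
Step 2: d_i = R_x(i) - R_y(i); compute d_i^2.
  (4-5)^2=1, (9-9)^2=0, (10-10)^2=0, (2-2)^2=0, (8-8)^2=0, (5-4)^2=1, (1-1)^2=0, (3-3)^2=0, (6-6)^2=0, (11-11)^2=0, (7-7)^2=0
sum(d^2) = 2.
Step 3: rho = 1 - 6*2 / (11*(11^2 - 1)) = 1 - 12/1320 = 0.990909.
Step 4: Under H0, t = rho * sqrt((n-2)/(1-rho^2)) = 22.0966 ~ t(9).
Step 5: Two-sided p-value from the t-distribution with 9 df = 0.000000.
Step 6: alpha = 0.05. reject H0.

rho = 0.9909, p = 0.000000, reject H0 at alpha = 0.05.


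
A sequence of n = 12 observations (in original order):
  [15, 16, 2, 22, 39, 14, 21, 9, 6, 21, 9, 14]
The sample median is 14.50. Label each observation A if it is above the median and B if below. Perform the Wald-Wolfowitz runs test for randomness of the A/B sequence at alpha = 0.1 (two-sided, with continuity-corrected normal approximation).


Step 1: Compute median = 14.50; label A = above, B = below.
Labels in order: AABAABABBABB  (n_A = 6, n_B = 6)
Step 2: Count runs R = 8.
Step 3: Under H0 (random ordering), E[R] = 2*n_A*n_B/(n_A+n_B) + 1 = 2*6*6/12 + 1 = 7.0000.
        Var[R] = 2*n_A*n_B*(2*n_A*n_B - n_A - n_B) / ((n_A+n_B)^2 * (n_A+n_B-1)) = 4320/1584 = 2.7273.
        SD[R] = 1.6514.
Step 4: Continuity-corrected z = (R - 0.5 - E[R]) / SD[R] = (8 - 0.5 - 7.0000) / 1.6514 = 0.3028.
Step 5: Two-sided p-value via normal approximation = 2*(1 - Phi(|z|)) = 0.762069.
Step 6: alpha = 0.1. fail to reject H0.

R = 8, z = 0.3028, p = 0.762069, fail to reject H0.


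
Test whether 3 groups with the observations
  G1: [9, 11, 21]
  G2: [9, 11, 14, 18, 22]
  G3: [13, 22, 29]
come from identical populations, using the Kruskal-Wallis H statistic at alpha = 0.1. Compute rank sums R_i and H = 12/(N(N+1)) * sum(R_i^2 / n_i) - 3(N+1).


Step 1: Combine all N = 11 observations and assign midranks.
sorted (value, group, rank): (9,G1,1.5), (9,G2,1.5), (11,G1,3.5), (11,G2,3.5), (13,G3,5), (14,G2,6), (18,G2,7), (21,G1,8), (22,G2,9.5), (22,G3,9.5), (29,G3,11)
Step 2: Sum ranks within each group.
R_1 = 13 (n_1 = 3)
R_2 = 27.5 (n_2 = 5)
R_3 = 25.5 (n_3 = 3)
Step 3: H = 12/(N(N+1)) * sum(R_i^2/n_i) - 3(N+1)
     = 12/(11*12) * (13^2/3 + 27.5^2/5 + 25.5^2/3) - 3*12
     = 0.090909 * 424.333 - 36
     = 2.575758.
Step 4: Ties present; correction factor C = 1 - 18/(11^3 - 11) = 0.986364. Corrected H = 2.575758 / 0.986364 = 2.611367.
Step 5: Under H0, H ~ chi^2(2); p-value = 0.270987.
Step 6: alpha = 0.1. fail to reject H0.

H = 2.6114, df = 2, p = 0.270987, fail to reject H0.


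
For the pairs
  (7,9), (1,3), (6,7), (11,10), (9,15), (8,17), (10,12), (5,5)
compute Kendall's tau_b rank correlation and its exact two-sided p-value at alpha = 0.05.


Step 1: Enumerate the 28 unordered pairs (i,j) with i<j and classify each by sign(x_j-x_i) * sign(y_j-y_i).
  (1,2):dx=-6,dy=-6->C; (1,3):dx=-1,dy=-2->C; (1,4):dx=+4,dy=+1->C; (1,5):dx=+2,dy=+6->C
  (1,6):dx=+1,dy=+8->C; (1,7):dx=+3,dy=+3->C; (1,8):dx=-2,dy=-4->C; (2,3):dx=+5,dy=+4->C
  (2,4):dx=+10,dy=+7->C; (2,5):dx=+8,dy=+12->C; (2,6):dx=+7,dy=+14->C; (2,7):dx=+9,dy=+9->C
  (2,8):dx=+4,dy=+2->C; (3,4):dx=+5,dy=+3->C; (3,5):dx=+3,dy=+8->C; (3,6):dx=+2,dy=+10->C
  (3,7):dx=+4,dy=+5->C; (3,8):dx=-1,dy=-2->C; (4,5):dx=-2,dy=+5->D; (4,6):dx=-3,dy=+7->D
  (4,7):dx=-1,dy=+2->D; (4,8):dx=-6,dy=-5->C; (5,6):dx=-1,dy=+2->D; (5,7):dx=+1,dy=-3->D
  (5,8):dx=-4,dy=-10->C; (6,7):dx=+2,dy=-5->D; (6,8):dx=-3,dy=-12->C; (7,8):dx=-5,dy=-7->C
Step 2: C = 22, D = 6, total pairs = 28.
Step 3: tau = (C - D)/(n(n-1)/2) = (22 - 6)/28 = 0.571429.
Step 4: Exact two-sided p-value (enumerate n! = 40320 permutations of y under H0): p = 0.061012.
Step 5: alpha = 0.05. fail to reject H0.

tau_b = 0.5714 (C=22, D=6), p = 0.061012, fail to reject H0.


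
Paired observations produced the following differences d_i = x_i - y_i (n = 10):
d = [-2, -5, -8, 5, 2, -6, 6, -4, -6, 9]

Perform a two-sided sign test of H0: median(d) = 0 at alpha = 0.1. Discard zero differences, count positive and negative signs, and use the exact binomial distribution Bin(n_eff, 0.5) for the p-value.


Step 1: Discard zero differences. Original n = 10; n_eff = number of nonzero differences = 10.
Nonzero differences (with sign): -2, -5, -8, +5, +2, -6, +6, -4, -6, +9
Step 2: Count signs: positive = 4, negative = 6.
Step 3: Under H0: P(positive) = 0.5, so the number of positives S ~ Bin(10, 0.5).
Step 4: Two-sided exact p-value = sum of Bin(10,0.5) probabilities at or below the observed probability = 0.753906.
Step 5: alpha = 0.1. fail to reject H0.

n_eff = 10, pos = 4, neg = 6, p = 0.753906, fail to reject H0.


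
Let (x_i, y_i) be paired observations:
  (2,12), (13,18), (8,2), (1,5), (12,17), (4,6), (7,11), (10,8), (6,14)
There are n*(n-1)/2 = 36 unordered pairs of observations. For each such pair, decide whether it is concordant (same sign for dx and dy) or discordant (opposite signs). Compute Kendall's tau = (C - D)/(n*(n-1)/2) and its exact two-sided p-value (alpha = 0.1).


Step 1: Enumerate the 36 unordered pairs (i,j) with i<j and classify each by sign(x_j-x_i) * sign(y_j-y_i).
  (1,2):dx=+11,dy=+6->C; (1,3):dx=+6,dy=-10->D; (1,4):dx=-1,dy=-7->C; (1,5):dx=+10,dy=+5->C
  (1,6):dx=+2,dy=-6->D; (1,7):dx=+5,dy=-1->D; (1,8):dx=+8,dy=-4->D; (1,9):dx=+4,dy=+2->C
  (2,3):dx=-5,dy=-16->C; (2,4):dx=-12,dy=-13->C; (2,5):dx=-1,dy=-1->C; (2,6):dx=-9,dy=-12->C
  (2,7):dx=-6,dy=-7->C; (2,8):dx=-3,dy=-10->C; (2,9):dx=-7,dy=-4->C; (3,4):dx=-7,dy=+3->D
  (3,5):dx=+4,dy=+15->C; (3,6):dx=-4,dy=+4->D; (3,7):dx=-1,dy=+9->D; (3,8):dx=+2,dy=+6->C
  (3,9):dx=-2,dy=+12->D; (4,5):dx=+11,dy=+12->C; (4,6):dx=+3,dy=+1->C; (4,7):dx=+6,dy=+6->C
  (4,8):dx=+9,dy=+3->C; (4,9):dx=+5,dy=+9->C; (5,6):dx=-8,dy=-11->C; (5,7):dx=-5,dy=-6->C
  (5,8):dx=-2,dy=-9->C; (5,9):dx=-6,dy=-3->C; (6,7):dx=+3,dy=+5->C; (6,8):dx=+6,dy=+2->C
  (6,9):dx=+2,dy=+8->C; (7,8):dx=+3,dy=-3->D; (7,9):dx=-1,dy=+3->D; (8,9):dx=-4,dy=+6->D
Step 2: C = 25, D = 11, total pairs = 36.
Step 3: tau = (C - D)/(n(n-1)/2) = (25 - 11)/36 = 0.388889.
Step 4: Exact two-sided p-value (enumerate n! = 362880 permutations of y under H0): p = 0.180181.
Step 5: alpha = 0.1. fail to reject H0.

tau_b = 0.3889 (C=25, D=11), p = 0.180181, fail to reject H0.


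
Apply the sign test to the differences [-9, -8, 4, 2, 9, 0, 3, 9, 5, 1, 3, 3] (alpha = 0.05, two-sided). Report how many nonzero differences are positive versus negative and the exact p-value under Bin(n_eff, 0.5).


Step 1: Discard zero differences. Original n = 12; n_eff = number of nonzero differences = 11.
Nonzero differences (with sign): -9, -8, +4, +2, +9, +3, +9, +5, +1, +3, +3
Step 2: Count signs: positive = 9, negative = 2.
Step 3: Under H0: P(positive) = 0.5, so the number of positives S ~ Bin(11, 0.5).
Step 4: Two-sided exact p-value = sum of Bin(11,0.5) probabilities at or below the observed probability = 0.065430.
Step 5: alpha = 0.05. fail to reject H0.

n_eff = 11, pos = 9, neg = 2, p = 0.065430, fail to reject H0.


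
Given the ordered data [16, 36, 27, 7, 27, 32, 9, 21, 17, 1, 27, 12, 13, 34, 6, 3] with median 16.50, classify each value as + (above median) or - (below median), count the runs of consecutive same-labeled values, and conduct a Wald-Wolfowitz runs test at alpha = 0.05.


Step 1: Compute median = 16.50; label A = above, B = below.
Labels in order: BAABAABAABABBABB  (n_A = 8, n_B = 8)
Step 2: Count runs R = 11.
Step 3: Under H0 (random ordering), E[R] = 2*n_A*n_B/(n_A+n_B) + 1 = 2*8*8/16 + 1 = 9.0000.
        Var[R] = 2*n_A*n_B*(2*n_A*n_B - n_A - n_B) / ((n_A+n_B)^2 * (n_A+n_B-1)) = 14336/3840 = 3.7333.
        SD[R] = 1.9322.
Step 4: Continuity-corrected z = (R - 0.5 - E[R]) / SD[R] = (11 - 0.5 - 9.0000) / 1.9322 = 0.7763.
Step 5: Two-sided p-value via normal approximation = 2*(1 - Phi(|z|)) = 0.437558.
Step 6: alpha = 0.05. fail to reject H0.

R = 11, z = 0.7763, p = 0.437558, fail to reject H0.


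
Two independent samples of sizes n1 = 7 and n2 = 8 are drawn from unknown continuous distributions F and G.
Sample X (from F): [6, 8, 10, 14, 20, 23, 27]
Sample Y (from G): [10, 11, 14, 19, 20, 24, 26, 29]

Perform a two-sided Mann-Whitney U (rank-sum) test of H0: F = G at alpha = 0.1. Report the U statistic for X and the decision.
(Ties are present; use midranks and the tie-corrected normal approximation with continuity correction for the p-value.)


Step 1: Combine and sort all 15 observations; assign midranks.
sorted (value, group): (6,X), (8,X), (10,X), (10,Y), (11,Y), (14,X), (14,Y), (19,Y), (20,X), (20,Y), (23,X), (24,Y), (26,Y), (27,X), (29,Y)
ranks: 6->1, 8->2, 10->3.5, 10->3.5, 11->5, 14->6.5, 14->6.5, 19->8, 20->9.5, 20->9.5, 23->11, 24->12, 26->13, 27->14, 29->15
Step 2: Rank sum for X: R1 = 1 + 2 + 3.5 + 6.5 + 9.5 + 11 + 14 = 47.5.
Step 3: U_X = R1 - n1(n1+1)/2 = 47.5 - 7*8/2 = 47.5 - 28 = 19.5.
       U_Y = n1*n2 - U_X = 56 - 19.5 = 36.5.
Step 4: Ties are present, so use the tie-corrected normal approximation (with continuity correction) for the p-value.
Step 5: p-value = 0.353247; compare to alpha = 0.1. fail to reject H0.

U_X = 19.5, p = 0.353247, fail to reject H0 at alpha = 0.1.


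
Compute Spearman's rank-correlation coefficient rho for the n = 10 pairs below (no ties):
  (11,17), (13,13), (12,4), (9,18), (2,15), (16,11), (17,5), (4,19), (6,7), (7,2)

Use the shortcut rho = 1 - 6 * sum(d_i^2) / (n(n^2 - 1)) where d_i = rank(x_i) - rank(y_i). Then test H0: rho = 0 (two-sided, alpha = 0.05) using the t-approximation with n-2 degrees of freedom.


Step 1: Rank x and y separately (midranks; no ties here).
rank(x): 11->6, 13->8, 12->7, 9->5, 2->1, 16->9, 17->10, 4->2, 6->3, 7->4
rank(y): 17->8, 13->6, 4->2, 18->9, 15->7, 11->5, 5->3, 19->10, 7->4, 2->1
Step 2: d_i = R_x(i) - R_y(i); compute d_i^2.
  (6-8)^2=4, (8-6)^2=4, (7-2)^2=25, (5-9)^2=16, (1-7)^2=36, (9-5)^2=16, (10-3)^2=49, (2-10)^2=64, (3-4)^2=1, (4-1)^2=9
sum(d^2) = 224.
Step 3: rho = 1 - 6*224 / (10*(10^2 - 1)) = 1 - 1344/990 = -0.357576.
Step 4: Under H0, t = rho * sqrt((n-2)/(1-rho^2)) = -1.0830 ~ t(8).
Step 5: Two-sided p-value from the t-distribution with 8 df = 0.310376.
Step 6: alpha = 0.05. fail to reject H0.

rho = -0.3576, p = 0.310376, fail to reject H0 at alpha = 0.05.


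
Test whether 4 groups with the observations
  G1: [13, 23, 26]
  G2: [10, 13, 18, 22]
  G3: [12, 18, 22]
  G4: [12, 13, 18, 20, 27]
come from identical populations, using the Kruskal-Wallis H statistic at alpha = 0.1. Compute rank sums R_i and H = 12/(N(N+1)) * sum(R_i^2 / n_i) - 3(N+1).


Step 1: Combine all N = 15 observations and assign midranks.
sorted (value, group, rank): (10,G2,1), (12,G3,2.5), (12,G4,2.5), (13,G1,5), (13,G2,5), (13,G4,5), (18,G2,8), (18,G3,8), (18,G4,8), (20,G4,10), (22,G2,11.5), (22,G3,11.5), (23,G1,13), (26,G1,14), (27,G4,15)
Step 2: Sum ranks within each group.
R_1 = 32 (n_1 = 3)
R_2 = 25.5 (n_2 = 4)
R_3 = 22 (n_3 = 3)
R_4 = 40.5 (n_4 = 5)
Step 3: H = 12/(N(N+1)) * sum(R_i^2/n_i) - 3(N+1)
     = 12/(15*16) * (32^2/3 + 25.5^2/4 + 22^2/3 + 40.5^2/5) - 3*16
     = 0.050000 * 993.279 - 48
     = 1.663958.
Step 4: Ties present; correction factor C = 1 - 60/(15^3 - 15) = 0.982143. Corrected H = 1.663958 / 0.982143 = 1.694212.
Step 5: Under H0, H ~ chi^2(3); p-value = 0.638221.
Step 6: alpha = 0.1. fail to reject H0.

H = 1.6942, df = 3, p = 0.638221, fail to reject H0.


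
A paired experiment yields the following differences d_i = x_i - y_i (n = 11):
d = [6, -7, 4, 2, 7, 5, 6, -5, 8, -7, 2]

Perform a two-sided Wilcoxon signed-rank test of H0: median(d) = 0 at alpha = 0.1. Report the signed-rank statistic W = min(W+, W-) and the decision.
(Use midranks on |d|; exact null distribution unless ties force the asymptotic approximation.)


Step 1: Drop any zero differences (none here) and take |d_i|.
|d| = [6, 7, 4, 2, 7, 5, 6, 5, 8, 7, 2]
Step 2: Midrank |d_i| (ties get averaged ranks).
ranks: |6|->6.5, |7|->9, |4|->3, |2|->1.5, |7|->9, |5|->4.5, |6|->6.5, |5|->4.5, |8|->11, |7|->9, |2|->1.5
Step 3: Attach original signs; sum ranks with positive sign and with negative sign.
W+ = 6.5 + 3 + 1.5 + 9 + 4.5 + 6.5 + 11 + 1.5 = 43.5
W- = 9 + 4.5 + 9 = 22.5
(Check: W+ + W- = 66 should equal n(n+1)/2 = 66.)
Step 4: Test statistic W = min(W+, W-) = 22.5.
Step 5: Ties in |d|, so use the tie-corrected normal approximation.
        E[W] = n(n+1)/4 = 11*12/4 = 33.
        Tie groups: |d|=2 (t=2), |d|=5 (t=2), |d|=6 (t=2), |d|=7 (t=3); sum(t^3 - t) = 42.
        Var[W] = n(n+1)(2n+1)/24 - sum(t^3-t)/48 = 3036/24 - 42/48 = 125.625.
        z = (W - E[W]) / sqrt(Var[W]) = (22.5 - 33) / 11.2083 = -0.9368.
        Two-sided p = 2*Phi(z) = 0.348857.
Step 6: alpha = 0.1. fail to reject H0.

W+ = 43.5, W- = 22.5, W = min = 22.5, p = 0.348857, fail to reject H0.


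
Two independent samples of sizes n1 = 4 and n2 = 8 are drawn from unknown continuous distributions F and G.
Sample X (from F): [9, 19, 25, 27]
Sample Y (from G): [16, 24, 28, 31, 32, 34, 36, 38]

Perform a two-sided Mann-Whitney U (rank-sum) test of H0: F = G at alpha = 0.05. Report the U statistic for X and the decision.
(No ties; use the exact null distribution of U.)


Step 1: Combine and sort all 12 observations; assign midranks.
sorted (value, group): (9,X), (16,Y), (19,X), (24,Y), (25,X), (27,X), (28,Y), (31,Y), (32,Y), (34,Y), (36,Y), (38,Y)
ranks: 9->1, 16->2, 19->3, 24->4, 25->5, 27->6, 28->7, 31->8, 32->9, 34->10, 36->11, 38->12
Step 2: Rank sum for X: R1 = 1 + 3 + 5 + 6 = 15.
Step 3: U_X = R1 - n1(n1+1)/2 = 15 - 4*5/2 = 15 - 10 = 5.
       U_Y = n1*n2 - U_X = 32 - 5 = 27.
Step 4: No ties, so the exact null distribution of U (based on enumerating the C(12,4) = 495 equally likely rank assignments) gives the two-sided p-value.
Step 5: p-value = 0.072727; compare to alpha = 0.05. fail to reject H0.

U_X = 5, p = 0.072727, fail to reject H0 at alpha = 0.05.


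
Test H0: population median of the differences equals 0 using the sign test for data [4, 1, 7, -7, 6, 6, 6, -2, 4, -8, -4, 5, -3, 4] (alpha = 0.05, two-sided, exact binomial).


Step 1: Discard zero differences. Original n = 14; n_eff = number of nonzero differences = 14.
Nonzero differences (with sign): +4, +1, +7, -7, +6, +6, +6, -2, +4, -8, -4, +5, -3, +4
Step 2: Count signs: positive = 9, negative = 5.
Step 3: Under H0: P(positive) = 0.5, so the number of positives S ~ Bin(14, 0.5).
Step 4: Two-sided exact p-value = sum of Bin(14,0.5) probabilities at or below the observed probability = 0.423950.
Step 5: alpha = 0.05. fail to reject H0.

n_eff = 14, pos = 9, neg = 5, p = 0.423950, fail to reject H0.


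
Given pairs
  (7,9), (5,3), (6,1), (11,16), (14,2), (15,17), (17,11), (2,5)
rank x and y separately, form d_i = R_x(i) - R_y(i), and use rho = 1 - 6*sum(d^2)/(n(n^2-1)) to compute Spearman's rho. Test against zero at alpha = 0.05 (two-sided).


Step 1: Rank x and y separately (midranks; no ties here).
rank(x): 7->4, 5->2, 6->3, 11->5, 14->6, 15->7, 17->8, 2->1
rank(y): 9->5, 3->3, 1->1, 16->7, 2->2, 17->8, 11->6, 5->4
Step 2: d_i = R_x(i) - R_y(i); compute d_i^2.
  (4-5)^2=1, (2-3)^2=1, (3-1)^2=4, (5-7)^2=4, (6-2)^2=16, (7-8)^2=1, (8-6)^2=4, (1-4)^2=9
sum(d^2) = 40.
Step 3: rho = 1 - 6*40 / (8*(8^2 - 1)) = 1 - 240/504 = 0.523810.
Step 4: Under H0, t = rho * sqrt((n-2)/(1-rho^2)) = 1.5062 ~ t(6).
Step 5: Two-sided p-value from the t-distribution with 6 df = 0.182721.
Step 6: alpha = 0.05. fail to reject H0.

rho = 0.5238, p = 0.182721, fail to reject H0 at alpha = 0.05.


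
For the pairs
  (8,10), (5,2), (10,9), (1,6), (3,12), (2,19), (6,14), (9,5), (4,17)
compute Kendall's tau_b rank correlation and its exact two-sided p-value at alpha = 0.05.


Step 1: Enumerate the 36 unordered pairs (i,j) with i<j and classify each by sign(x_j-x_i) * sign(y_j-y_i).
  (1,2):dx=-3,dy=-8->C; (1,3):dx=+2,dy=-1->D; (1,4):dx=-7,dy=-4->C; (1,5):dx=-5,dy=+2->D
  (1,6):dx=-6,dy=+9->D; (1,7):dx=-2,dy=+4->D; (1,8):dx=+1,dy=-5->D; (1,9):dx=-4,dy=+7->D
  (2,3):dx=+5,dy=+7->C; (2,4):dx=-4,dy=+4->D; (2,5):dx=-2,dy=+10->D; (2,6):dx=-3,dy=+17->D
  (2,7):dx=+1,dy=+12->C; (2,8):dx=+4,dy=+3->C; (2,9):dx=-1,dy=+15->D; (3,4):dx=-9,dy=-3->C
  (3,5):dx=-7,dy=+3->D; (3,6):dx=-8,dy=+10->D; (3,7):dx=-4,dy=+5->D; (3,8):dx=-1,dy=-4->C
  (3,9):dx=-6,dy=+8->D; (4,5):dx=+2,dy=+6->C; (4,6):dx=+1,dy=+13->C; (4,7):dx=+5,dy=+8->C
  (4,8):dx=+8,dy=-1->D; (4,9):dx=+3,dy=+11->C; (5,6):dx=-1,dy=+7->D; (5,7):dx=+3,dy=+2->C
  (5,8):dx=+6,dy=-7->D; (5,9):dx=+1,dy=+5->C; (6,7):dx=+4,dy=-5->D; (6,8):dx=+7,dy=-14->D
  (6,9):dx=+2,dy=-2->D; (7,8):dx=+3,dy=-9->D; (7,9):dx=-2,dy=+3->D; (8,9):dx=-5,dy=+12->D
Step 2: C = 13, D = 23, total pairs = 36.
Step 3: tau = (C - D)/(n(n-1)/2) = (13 - 23)/36 = -0.277778.
Step 4: Exact two-sided p-value (enumerate n! = 362880 permutations of y under H0): p = 0.358488.
Step 5: alpha = 0.05. fail to reject H0.

tau_b = -0.2778 (C=13, D=23), p = 0.358488, fail to reject H0.


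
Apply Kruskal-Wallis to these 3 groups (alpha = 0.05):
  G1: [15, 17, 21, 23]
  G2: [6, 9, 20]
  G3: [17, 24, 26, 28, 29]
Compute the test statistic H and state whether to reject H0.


Step 1: Combine all N = 12 observations and assign midranks.
sorted (value, group, rank): (6,G2,1), (9,G2,2), (15,G1,3), (17,G1,4.5), (17,G3,4.5), (20,G2,6), (21,G1,7), (23,G1,8), (24,G3,9), (26,G3,10), (28,G3,11), (29,G3,12)
Step 2: Sum ranks within each group.
R_1 = 22.5 (n_1 = 4)
R_2 = 9 (n_2 = 3)
R_3 = 46.5 (n_3 = 5)
Step 3: H = 12/(N(N+1)) * sum(R_i^2/n_i) - 3(N+1)
     = 12/(12*13) * (22.5^2/4 + 9^2/3 + 46.5^2/5) - 3*13
     = 0.076923 * 586.013 - 39
     = 6.077885.
Step 4: Ties present; correction factor C = 1 - 6/(12^3 - 12) = 0.996503. Corrected H = 6.077885 / 0.996503 = 6.099211.
Step 5: Under H0, H ~ chi^2(2); p-value = 0.047378.
Step 6: alpha = 0.05. reject H0.

H = 6.0992, df = 2, p = 0.047378, reject H0.


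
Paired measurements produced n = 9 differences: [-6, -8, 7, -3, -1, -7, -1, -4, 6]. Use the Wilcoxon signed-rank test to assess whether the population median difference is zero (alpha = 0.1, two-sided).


Step 1: Drop any zero differences (none here) and take |d_i|.
|d| = [6, 8, 7, 3, 1, 7, 1, 4, 6]
Step 2: Midrank |d_i| (ties get averaged ranks).
ranks: |6|->5.5, |8|->9, |7|->7.5, |3|->3, |1|->1.5, |7|->7.5, |1|->1.5, |4|->4, |6|->5.5
Step 3: Attach original signs; sum ranks with positive sign and with negative sign.
W+ = 7.5 + 5.5 = 13
W- = 5.5 + 9 + 3 + 1.5 + 7.5 + 1.5 + 4 = 32
(Check: W+ + W- = 45 should equal n(n+1)/2 = 45.)
Step 4: Test statistic W = min(W+, W-) = 13.
Step 5: Ties in |d|, so use the tie-corrected normal approximation.
        E[W] = n(n+1)/4 = 9*10/4 = 22.5.
        Tie groups: |d|=1 (t=2), |d|=6 (t=2), |d|=7 (t=2); sum(t^3 - t) = 18.
        Var[W] = n(n+1)(2n+1)/24 - sum(t^3-t)/48 = 1710/24 - 18/48 = 70.875.
        z = (W - E[W]) / sqrt(Var[W]) = (13 - 22.5) / 8.4187 = -1.1284.
        Two-sided p = 2*Phi(z) = 0.259136.
Step 6: alpha = 0.1. fail to reject H0.

W+ = 13, W- = 32, W = min = 13, p = 0.259136, fail to reject H0.
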